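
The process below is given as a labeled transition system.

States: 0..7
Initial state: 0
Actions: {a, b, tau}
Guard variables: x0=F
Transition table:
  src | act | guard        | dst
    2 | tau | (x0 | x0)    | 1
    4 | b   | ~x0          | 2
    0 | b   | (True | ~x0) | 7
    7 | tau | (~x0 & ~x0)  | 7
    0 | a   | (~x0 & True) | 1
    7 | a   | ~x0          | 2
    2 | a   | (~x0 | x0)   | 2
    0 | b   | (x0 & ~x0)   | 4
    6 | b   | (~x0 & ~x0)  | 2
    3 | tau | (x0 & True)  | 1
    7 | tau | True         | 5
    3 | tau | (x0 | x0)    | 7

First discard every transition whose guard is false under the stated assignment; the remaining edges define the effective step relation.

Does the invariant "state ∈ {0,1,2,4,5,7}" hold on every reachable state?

Inv-set: {0,1,2,4,5,7}
Reachable = {0,1,2,5,7}
  0: ✓
  1: ✓
  2: ✓
  5: ✓
  7: ✓

Answer: INVARIANT HOLDS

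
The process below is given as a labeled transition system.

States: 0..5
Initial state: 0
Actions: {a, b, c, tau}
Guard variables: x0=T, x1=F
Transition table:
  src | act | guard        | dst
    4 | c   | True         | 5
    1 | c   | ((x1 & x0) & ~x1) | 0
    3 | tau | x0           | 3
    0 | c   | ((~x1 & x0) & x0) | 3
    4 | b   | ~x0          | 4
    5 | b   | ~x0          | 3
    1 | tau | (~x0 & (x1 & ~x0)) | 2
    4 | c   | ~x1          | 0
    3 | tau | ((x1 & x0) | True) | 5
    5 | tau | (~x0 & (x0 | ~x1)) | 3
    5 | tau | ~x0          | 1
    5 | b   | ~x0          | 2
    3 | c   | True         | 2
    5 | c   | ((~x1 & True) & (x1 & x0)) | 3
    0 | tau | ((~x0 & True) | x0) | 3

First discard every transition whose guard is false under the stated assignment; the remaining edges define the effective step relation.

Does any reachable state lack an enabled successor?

Answer: DEADLOCK at state 2

Working:
R = {0,2,3,5}
  0: c→3  tau→3  [2 exit(s)]
  2: ∅  [deadlock]
  3: c→2  tau→3  tau→5  [3 exit(s)]
  5: ∅  [deadlock]
trace reaching 2: c·c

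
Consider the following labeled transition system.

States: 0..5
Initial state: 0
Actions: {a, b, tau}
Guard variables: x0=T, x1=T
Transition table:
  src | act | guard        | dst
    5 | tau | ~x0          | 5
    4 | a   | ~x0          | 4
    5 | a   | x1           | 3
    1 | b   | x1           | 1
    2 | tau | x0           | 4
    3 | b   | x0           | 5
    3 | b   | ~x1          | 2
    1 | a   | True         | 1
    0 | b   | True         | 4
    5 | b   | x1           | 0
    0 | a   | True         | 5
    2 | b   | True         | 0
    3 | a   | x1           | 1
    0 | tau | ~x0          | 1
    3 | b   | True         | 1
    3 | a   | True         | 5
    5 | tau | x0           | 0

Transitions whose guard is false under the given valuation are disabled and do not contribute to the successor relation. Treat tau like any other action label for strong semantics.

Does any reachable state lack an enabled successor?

Reach set: {0,1,3,4,5}
  0: a→5  b→4  [2 out]
  1: a→1  b→1  [2 out]
  3: a→1  a→5  b→1  b→5  [4 out]
  4: ∅  [no exit]
  5: a→3  b→0  tau→0  [3 out]
Path to 4: b

Answer: DEADLOCK at state 4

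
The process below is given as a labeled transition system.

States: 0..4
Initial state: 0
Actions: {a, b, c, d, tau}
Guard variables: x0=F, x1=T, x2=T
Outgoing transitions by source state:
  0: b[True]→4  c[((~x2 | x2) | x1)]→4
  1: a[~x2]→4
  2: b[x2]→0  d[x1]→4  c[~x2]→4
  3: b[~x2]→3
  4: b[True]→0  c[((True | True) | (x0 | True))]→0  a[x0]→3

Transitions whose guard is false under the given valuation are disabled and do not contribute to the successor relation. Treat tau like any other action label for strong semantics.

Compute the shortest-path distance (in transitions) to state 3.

Answer: UNREACHABLE

Trace:
Breadth-first toward 3:
  Layer 0: {0}
  Layer 1: {4}
3 never appears.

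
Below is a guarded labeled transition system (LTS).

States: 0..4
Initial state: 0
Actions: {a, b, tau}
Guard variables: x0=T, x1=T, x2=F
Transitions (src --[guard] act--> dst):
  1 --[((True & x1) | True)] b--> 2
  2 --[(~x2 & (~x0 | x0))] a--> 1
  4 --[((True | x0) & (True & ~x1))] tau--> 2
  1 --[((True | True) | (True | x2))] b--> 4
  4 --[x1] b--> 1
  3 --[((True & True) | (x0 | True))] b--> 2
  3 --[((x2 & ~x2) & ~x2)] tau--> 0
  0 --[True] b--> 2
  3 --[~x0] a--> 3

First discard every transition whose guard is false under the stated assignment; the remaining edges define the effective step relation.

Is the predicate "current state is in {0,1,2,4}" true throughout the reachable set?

Inv-set: {0,1,2,4}
R = {0,1,2,4}
  0: safe
  1: safe
  2: safe
  4: safe

Answer: INVARIANT HOLDS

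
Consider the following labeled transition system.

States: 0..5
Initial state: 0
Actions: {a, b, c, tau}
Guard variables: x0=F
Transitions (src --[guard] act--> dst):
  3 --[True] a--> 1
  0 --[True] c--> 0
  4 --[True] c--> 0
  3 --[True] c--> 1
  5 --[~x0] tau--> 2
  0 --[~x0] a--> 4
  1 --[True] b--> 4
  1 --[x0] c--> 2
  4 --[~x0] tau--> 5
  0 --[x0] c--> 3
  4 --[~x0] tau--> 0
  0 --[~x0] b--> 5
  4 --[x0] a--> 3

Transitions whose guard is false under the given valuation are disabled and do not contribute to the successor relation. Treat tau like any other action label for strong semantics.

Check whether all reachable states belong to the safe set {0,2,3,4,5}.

Allowed set {0,2,3,4,5}
Reach set: {0,2,4,5}
  0: ✓
  2: ✓
  4: ✓
  5: ✓

Answer: INVARIANT HOLDS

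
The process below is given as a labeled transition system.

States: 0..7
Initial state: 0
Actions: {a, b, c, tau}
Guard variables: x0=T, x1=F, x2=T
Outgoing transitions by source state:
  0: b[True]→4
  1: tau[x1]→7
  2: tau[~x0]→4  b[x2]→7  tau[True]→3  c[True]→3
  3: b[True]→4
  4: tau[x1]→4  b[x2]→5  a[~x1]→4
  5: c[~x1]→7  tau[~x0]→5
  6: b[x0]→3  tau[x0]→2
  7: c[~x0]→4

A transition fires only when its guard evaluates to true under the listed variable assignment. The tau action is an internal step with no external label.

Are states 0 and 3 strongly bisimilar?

Bisimulation quotient by refinement:
  round 0: {{0,1,2,3,4,5,6,7}}
  round 1: {{0,3},{1,7},{2},{4},{5},{6}}
Fixed point at round 2; 6 class(es).
class of 0: {0,3}; class of 3: {0,3}

Answer: BISIMILAR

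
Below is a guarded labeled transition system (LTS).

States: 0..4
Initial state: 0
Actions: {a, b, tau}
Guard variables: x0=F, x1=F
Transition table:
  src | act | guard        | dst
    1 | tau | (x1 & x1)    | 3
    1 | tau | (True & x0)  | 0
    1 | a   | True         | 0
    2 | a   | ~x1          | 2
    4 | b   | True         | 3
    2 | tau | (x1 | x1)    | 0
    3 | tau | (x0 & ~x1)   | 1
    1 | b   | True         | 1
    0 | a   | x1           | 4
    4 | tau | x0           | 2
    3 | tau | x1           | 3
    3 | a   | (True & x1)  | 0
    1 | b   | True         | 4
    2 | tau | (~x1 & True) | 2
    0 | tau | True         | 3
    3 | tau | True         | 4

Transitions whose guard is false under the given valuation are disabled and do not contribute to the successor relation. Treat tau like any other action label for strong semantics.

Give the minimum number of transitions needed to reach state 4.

Answer: 2

Working:
Breadth-first toward 4:
  L0 = {0}
  L1 = {3}
  L2 = {4}
4 enters at depth 2; path tau·tau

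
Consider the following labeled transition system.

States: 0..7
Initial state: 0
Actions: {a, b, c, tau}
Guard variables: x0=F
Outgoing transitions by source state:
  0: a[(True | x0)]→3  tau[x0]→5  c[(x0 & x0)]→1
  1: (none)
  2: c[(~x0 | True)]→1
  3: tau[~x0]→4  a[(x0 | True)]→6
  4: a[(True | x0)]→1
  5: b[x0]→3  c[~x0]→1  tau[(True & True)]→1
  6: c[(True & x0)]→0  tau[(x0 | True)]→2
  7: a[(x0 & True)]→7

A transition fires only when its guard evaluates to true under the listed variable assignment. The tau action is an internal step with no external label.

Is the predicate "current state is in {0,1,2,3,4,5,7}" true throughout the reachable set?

Answer: INVARIANT VIOLATED at state 6

Analysis:
Inv-set: {0,1,2,3,4,5,7}
Reachable = {0,1,2,3,4,6}
  0: safe
  1: safe
  2: safe
  3: safe
  4: safe
  6: outside
witness against invariant: a·a → 6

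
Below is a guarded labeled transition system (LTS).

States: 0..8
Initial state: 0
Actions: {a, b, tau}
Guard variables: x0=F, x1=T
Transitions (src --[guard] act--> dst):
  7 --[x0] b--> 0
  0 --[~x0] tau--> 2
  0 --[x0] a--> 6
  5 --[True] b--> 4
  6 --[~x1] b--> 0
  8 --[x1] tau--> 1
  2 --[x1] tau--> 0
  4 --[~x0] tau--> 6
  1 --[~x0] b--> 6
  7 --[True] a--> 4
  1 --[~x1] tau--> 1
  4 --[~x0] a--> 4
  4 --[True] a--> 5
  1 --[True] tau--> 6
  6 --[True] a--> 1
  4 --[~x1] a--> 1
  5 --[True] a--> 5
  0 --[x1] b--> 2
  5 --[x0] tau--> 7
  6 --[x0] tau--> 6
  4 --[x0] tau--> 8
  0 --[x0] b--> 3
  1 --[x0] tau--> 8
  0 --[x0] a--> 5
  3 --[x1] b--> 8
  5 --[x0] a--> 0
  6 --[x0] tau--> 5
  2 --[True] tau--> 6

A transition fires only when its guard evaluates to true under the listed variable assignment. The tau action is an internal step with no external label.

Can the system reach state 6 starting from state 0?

Answer: REACHABLE

Working:
Guard filter leaves 15 enabled edge(s).
L0 = {0}
L1 = {2}  cumulative {0,2}
L2 = {6}  cumulative {0,2,6}
L3 = {1}  cumulative {0,1,2,6}
Reach set: {0,1,2,6}
trace reaching 6: tau·tau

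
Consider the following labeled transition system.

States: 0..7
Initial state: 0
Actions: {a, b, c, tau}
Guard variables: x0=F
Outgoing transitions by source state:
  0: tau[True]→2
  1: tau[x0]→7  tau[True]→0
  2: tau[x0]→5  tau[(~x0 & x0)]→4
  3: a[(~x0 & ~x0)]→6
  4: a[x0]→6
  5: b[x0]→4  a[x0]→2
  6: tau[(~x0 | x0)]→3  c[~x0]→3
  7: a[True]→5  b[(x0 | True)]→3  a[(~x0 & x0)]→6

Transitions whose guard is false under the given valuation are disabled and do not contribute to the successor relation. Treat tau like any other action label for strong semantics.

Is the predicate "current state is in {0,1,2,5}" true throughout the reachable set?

Answer: INVARIANT HOLDS

Working:
Safe = {0,1,2,5}
R = {0,2}
  0: ok
  2: ok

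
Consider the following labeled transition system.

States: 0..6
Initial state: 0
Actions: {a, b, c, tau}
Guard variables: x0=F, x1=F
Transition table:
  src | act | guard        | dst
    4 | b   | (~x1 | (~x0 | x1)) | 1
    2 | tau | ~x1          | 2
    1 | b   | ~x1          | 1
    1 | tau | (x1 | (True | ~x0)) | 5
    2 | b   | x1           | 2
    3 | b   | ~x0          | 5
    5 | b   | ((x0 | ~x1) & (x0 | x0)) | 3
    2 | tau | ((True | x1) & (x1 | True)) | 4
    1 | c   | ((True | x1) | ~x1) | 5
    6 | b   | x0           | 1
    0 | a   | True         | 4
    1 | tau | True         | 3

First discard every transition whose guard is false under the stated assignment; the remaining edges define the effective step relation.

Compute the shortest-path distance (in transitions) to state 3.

Breadth-first toward 3:
  L0 = {0}
  L1 = {4}
  L2 = {1}
  L3 = {3,5}
depth(3)=3, e.g. a·b·tau

Answer: 3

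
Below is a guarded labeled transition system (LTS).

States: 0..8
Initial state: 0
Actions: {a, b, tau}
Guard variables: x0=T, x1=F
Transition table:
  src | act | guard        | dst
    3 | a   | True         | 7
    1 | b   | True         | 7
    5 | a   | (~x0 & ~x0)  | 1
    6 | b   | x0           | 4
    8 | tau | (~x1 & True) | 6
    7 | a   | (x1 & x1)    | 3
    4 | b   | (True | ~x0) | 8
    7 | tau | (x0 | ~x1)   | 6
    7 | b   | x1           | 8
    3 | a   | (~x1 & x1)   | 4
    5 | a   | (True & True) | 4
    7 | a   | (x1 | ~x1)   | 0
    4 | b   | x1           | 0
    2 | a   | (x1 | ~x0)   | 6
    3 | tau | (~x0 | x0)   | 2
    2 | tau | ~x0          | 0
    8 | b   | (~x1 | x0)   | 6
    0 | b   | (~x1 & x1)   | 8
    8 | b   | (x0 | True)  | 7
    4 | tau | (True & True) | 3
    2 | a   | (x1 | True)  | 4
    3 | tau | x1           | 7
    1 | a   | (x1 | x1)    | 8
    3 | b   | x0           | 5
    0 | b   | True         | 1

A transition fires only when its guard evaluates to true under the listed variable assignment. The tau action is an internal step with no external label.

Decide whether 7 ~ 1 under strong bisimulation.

Answer: NOT BISIMILAR

Trace:
Compute ~ classes (split until stable):
  round 0: {{0,1,2,3,4,5,6,7,8}}
  round 1: {{0,1,6},{2,5},{3},{4,8},{7}}
  round 2: {{0},{1},{2,5},{3},{4},{6},{7},{8}}
Fixed point at round 3; 8 class(es).
7∈{7}, 1∈{1}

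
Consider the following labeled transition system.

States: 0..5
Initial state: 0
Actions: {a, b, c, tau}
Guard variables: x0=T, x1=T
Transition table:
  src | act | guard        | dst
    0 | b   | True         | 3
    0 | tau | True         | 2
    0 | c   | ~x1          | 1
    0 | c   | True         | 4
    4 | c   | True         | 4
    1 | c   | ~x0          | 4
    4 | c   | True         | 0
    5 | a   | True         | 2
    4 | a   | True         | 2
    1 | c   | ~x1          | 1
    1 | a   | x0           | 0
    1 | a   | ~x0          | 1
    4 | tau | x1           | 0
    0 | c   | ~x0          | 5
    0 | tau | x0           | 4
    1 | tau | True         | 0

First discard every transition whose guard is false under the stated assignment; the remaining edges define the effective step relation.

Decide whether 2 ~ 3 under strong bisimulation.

Answer: BISIMILAR

Working:
Compute ~ classes (split until stable):
  π0 = {{0,1,2,3,4,5}}
  π1 = {{0},{1},{2,3},{4},{5}}
stable after 2 split(s): 5 block(s)
2∈{2,3}, 3∈{2,3}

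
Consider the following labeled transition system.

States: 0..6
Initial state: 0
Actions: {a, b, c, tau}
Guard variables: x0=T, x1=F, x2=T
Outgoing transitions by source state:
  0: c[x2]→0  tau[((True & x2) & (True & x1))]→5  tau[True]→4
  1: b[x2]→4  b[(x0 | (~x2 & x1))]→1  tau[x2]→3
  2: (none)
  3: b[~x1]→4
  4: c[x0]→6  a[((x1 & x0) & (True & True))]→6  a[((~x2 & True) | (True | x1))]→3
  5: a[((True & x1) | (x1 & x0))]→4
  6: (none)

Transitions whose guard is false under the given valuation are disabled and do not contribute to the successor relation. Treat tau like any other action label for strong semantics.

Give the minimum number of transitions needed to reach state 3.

Answer: 2

Analysis:
Layered search for 3:
  L0 = {0}
  L1 = {4}
  L2 = {3,6}
depth(3)=2, e.g. tau·a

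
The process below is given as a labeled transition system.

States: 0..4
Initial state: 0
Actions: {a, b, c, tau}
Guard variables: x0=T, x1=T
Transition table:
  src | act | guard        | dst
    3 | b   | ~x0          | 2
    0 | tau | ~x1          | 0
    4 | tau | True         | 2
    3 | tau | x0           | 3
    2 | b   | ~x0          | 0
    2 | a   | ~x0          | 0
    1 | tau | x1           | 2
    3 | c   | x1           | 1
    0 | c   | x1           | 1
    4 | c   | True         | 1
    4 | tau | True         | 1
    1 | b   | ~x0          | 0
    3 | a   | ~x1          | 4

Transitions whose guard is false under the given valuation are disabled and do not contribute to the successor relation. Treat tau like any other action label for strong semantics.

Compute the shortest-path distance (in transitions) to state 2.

Answer: 2

Working:
BFS to 2:
  L0 = {0}
  L1 = {1}
  L2 = {2}
depth(2)=2, e.g. c·tau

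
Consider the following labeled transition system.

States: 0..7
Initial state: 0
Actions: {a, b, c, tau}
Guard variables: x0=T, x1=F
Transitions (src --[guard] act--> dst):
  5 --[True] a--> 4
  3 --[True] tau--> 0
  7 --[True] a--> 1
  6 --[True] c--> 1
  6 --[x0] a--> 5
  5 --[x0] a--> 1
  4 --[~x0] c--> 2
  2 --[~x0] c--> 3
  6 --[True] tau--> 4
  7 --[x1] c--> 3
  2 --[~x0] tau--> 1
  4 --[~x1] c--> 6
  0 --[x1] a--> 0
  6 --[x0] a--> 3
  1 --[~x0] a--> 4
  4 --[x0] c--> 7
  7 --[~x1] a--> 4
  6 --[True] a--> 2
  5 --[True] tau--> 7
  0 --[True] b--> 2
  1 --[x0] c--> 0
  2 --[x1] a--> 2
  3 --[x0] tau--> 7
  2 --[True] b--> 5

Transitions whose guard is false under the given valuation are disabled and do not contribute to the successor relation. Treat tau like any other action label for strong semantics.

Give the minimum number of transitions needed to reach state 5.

Breadth-first toward 5:
  Layer 0: {0}
  Layer 1: {2}
  Layer 2: {5}
5 enters at depth 2; path b·b

Answer: 2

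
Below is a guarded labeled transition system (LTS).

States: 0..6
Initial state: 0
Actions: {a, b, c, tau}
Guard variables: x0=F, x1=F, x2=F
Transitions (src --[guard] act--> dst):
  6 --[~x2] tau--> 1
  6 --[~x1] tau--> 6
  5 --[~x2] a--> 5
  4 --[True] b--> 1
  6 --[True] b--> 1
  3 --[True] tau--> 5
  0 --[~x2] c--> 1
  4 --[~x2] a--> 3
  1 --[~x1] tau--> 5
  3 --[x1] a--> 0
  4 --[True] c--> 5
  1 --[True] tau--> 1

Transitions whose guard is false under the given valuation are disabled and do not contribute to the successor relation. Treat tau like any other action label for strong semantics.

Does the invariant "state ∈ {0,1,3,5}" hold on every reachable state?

Safe = {0,1,3,5}
Reach set: {0,1,5}
  0: ok
  1: ok
  5: ok

Answer: INVARIANT HOLDS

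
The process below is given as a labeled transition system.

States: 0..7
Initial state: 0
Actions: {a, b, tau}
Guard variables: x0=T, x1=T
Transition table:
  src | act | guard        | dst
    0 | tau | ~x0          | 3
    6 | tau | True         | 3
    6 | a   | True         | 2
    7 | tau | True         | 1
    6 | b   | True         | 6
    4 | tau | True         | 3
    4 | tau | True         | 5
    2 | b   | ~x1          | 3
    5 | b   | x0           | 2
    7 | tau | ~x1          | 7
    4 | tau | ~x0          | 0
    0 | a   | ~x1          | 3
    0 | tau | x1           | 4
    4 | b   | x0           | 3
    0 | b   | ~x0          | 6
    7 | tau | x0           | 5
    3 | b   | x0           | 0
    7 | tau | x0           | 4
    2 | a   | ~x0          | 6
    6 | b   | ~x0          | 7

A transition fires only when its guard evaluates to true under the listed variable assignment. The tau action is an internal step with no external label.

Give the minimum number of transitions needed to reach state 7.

Breadth-first toward 7:
  depth 0: {0}
  depth 1: {4}
  depth 2: {3,5}
  depth 3: {2}
7 never appears.

Answer: UNREACHABLE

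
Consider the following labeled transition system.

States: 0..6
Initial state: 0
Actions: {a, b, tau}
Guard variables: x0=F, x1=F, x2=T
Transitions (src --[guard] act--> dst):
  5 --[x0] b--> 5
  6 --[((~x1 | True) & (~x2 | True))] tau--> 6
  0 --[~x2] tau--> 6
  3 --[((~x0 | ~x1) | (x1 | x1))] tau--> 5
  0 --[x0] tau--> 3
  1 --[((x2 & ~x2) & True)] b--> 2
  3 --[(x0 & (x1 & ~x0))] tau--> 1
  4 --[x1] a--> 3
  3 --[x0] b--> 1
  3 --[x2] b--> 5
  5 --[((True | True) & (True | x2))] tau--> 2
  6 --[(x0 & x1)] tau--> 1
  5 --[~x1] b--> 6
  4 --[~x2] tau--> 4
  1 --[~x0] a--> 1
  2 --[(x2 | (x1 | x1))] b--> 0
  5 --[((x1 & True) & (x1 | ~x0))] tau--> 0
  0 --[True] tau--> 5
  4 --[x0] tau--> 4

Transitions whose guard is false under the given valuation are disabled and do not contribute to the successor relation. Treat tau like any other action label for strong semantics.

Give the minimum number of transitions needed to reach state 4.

Layered search for 4:
  depth 0: {0}
  depth 1: {5}
  depth 2: {2,6}
4 never appears.

Answer: UNREACHABLE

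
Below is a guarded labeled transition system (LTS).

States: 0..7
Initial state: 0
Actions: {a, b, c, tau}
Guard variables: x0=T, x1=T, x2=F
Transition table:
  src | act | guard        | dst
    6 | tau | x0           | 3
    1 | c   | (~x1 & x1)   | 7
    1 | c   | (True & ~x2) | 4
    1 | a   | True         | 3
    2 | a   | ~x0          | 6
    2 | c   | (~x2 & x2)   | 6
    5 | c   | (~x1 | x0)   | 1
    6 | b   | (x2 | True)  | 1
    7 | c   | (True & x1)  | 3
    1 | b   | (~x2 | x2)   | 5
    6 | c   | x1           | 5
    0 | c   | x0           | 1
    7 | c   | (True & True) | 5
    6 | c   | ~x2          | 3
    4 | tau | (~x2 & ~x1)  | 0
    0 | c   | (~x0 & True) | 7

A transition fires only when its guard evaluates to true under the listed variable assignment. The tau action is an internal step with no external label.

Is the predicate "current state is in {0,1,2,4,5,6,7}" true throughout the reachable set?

Inv-set: {0,1,2,4,5,6,7}
Reach set: {0,1,3,4,5}
  0: ok
  1: ok
  3: outside
  4: ok
  5: ok
reach 3 via c·a — violates

Answer: INVARIANT VIOLATED at state 3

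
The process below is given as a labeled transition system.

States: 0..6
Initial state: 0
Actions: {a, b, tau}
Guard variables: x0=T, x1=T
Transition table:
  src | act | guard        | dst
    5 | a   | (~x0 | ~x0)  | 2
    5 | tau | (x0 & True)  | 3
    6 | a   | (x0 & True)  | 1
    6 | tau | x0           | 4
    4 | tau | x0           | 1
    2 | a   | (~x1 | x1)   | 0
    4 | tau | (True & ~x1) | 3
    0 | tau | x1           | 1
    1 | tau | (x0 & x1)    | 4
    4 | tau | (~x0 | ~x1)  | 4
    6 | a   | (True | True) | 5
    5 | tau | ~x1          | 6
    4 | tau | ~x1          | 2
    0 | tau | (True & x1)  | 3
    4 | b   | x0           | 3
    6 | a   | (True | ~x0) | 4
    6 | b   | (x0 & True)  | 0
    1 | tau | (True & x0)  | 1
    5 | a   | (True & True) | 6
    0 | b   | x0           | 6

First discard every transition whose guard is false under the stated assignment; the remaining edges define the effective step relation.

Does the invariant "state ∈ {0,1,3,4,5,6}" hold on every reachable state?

Answer: INVARIANT HOLDS

Trace:
Safe = {0,1,3,4,5,6}
Reachable = {0,1,3,4,5,6}
  0: ok
  1: ok
  3: ok
  4: ok
  5: ok
  6: ok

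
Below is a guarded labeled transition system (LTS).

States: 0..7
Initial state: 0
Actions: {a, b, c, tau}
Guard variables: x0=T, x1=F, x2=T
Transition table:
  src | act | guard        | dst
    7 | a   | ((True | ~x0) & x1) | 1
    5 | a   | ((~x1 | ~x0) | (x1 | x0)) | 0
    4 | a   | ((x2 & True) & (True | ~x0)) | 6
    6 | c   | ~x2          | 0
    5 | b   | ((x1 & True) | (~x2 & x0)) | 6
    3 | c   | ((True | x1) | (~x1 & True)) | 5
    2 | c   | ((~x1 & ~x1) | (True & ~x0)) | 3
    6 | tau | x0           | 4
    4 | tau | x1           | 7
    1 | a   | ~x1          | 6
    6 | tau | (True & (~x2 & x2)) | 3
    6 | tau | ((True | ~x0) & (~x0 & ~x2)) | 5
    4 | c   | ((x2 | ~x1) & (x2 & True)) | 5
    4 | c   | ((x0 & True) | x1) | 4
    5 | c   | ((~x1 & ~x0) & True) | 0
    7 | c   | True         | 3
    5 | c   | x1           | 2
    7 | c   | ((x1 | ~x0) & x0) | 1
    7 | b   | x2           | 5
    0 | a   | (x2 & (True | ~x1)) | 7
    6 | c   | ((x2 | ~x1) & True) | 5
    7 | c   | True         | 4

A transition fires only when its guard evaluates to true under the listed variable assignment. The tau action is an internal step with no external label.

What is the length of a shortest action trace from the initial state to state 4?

Answer: 2

Analysis:
Layered search for 4:
  Layer 0: {0}
  Layer 1: {7}
  Layer 2: {3,4,5}
depth(4)=2, e.g. a·c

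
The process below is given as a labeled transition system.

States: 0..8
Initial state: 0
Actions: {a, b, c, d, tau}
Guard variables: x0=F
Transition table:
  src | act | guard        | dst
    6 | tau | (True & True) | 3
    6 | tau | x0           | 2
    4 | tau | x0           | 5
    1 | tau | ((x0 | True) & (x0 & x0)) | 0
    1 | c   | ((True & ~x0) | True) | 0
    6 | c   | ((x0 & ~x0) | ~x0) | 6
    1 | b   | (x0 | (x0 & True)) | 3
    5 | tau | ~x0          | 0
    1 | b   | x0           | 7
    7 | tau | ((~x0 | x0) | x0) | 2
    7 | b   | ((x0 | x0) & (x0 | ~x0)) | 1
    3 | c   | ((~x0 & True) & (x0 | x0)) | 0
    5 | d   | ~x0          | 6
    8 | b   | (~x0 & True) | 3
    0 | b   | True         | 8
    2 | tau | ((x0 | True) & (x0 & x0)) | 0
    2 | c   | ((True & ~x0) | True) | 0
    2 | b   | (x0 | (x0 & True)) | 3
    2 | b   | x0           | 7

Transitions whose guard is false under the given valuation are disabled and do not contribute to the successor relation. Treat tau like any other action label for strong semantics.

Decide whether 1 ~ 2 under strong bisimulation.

Answer: BISIMILAR

Analysis:
Compute ~ classes (split until stable):
  round 0: {{0,1,2,3,4,5,6,7,8}}
  round 1: {{0,8},{1,2},{3,4},{5},{6},{7}}
  round 2: {{0},{1,2},{3,4},{5},{6},{7},{8}}
7 equivalence class(es) (converged in 3)
class of 1: {1,2}; class of 2: {1,2}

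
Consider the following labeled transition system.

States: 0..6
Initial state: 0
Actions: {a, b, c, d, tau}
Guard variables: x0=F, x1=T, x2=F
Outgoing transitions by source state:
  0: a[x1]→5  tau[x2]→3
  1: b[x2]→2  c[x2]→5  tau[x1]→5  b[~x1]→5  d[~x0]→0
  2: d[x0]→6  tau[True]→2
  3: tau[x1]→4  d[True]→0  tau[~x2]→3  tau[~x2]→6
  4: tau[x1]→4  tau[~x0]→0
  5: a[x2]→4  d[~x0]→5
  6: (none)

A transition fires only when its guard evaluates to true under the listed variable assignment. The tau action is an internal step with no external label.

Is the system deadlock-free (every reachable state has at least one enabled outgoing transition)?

Reachable = {0,5}
  0: a→5  [1 out]
  5: d→5  [1 out]

Answer: DEADLOCK-FREE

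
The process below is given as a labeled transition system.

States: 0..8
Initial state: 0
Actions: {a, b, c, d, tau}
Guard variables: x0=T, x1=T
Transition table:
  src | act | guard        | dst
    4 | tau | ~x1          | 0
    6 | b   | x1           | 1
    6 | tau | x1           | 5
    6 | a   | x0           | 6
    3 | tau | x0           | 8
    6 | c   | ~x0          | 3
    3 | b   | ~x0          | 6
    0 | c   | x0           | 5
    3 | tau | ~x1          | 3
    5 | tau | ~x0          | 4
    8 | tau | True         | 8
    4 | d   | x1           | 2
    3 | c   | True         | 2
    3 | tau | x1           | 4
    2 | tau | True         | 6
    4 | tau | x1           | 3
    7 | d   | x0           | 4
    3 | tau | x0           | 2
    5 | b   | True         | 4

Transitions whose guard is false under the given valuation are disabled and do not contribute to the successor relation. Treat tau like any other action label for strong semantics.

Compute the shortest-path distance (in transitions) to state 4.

Layered search for 4:
  depth 0: {0}
  depth 1: {5}
  depth 2: {4}
4 enters at depth 2; path c·b

Answer: 2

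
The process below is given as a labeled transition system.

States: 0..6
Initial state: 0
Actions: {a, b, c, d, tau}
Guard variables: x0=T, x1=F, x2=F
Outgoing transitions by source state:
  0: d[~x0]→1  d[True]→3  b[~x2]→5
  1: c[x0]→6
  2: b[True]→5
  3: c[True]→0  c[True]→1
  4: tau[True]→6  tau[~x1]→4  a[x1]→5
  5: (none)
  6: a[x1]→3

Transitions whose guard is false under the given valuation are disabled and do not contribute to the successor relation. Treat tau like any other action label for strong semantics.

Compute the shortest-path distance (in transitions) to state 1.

BFS to 1:
  L0 = {0}
  L1 = {3,5}
  L2 = {1}
depth(1)=2, e.g. d·c

Answer: 2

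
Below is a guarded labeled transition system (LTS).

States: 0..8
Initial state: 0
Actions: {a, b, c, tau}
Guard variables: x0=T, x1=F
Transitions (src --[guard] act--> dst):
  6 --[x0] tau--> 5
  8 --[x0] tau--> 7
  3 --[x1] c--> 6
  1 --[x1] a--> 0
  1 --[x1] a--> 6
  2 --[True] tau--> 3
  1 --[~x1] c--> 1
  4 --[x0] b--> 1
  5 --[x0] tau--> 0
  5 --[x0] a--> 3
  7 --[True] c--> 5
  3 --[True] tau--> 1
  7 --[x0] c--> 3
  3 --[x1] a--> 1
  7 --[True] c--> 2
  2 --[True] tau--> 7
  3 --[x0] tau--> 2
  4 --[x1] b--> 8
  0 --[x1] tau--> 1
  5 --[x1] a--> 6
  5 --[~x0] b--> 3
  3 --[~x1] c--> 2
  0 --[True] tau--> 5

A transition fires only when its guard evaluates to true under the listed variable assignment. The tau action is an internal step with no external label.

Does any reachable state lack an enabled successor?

Answer: DEADLOCK-FREE

Analysis:
Reachable = {0,1,2,3,5,7}
  0: tau→5  [1 exit(s)]
  1: c→1  [1 exit(s)]
  2: tau→3  tau→7  [2 exit(s)]
  3: c→2  tau→1  tau→2  [3 exit(s)]
  5: a→3  tau→0  [2 exit(s)]
  7: c→2  c→3  c→5  [3 exit(s)]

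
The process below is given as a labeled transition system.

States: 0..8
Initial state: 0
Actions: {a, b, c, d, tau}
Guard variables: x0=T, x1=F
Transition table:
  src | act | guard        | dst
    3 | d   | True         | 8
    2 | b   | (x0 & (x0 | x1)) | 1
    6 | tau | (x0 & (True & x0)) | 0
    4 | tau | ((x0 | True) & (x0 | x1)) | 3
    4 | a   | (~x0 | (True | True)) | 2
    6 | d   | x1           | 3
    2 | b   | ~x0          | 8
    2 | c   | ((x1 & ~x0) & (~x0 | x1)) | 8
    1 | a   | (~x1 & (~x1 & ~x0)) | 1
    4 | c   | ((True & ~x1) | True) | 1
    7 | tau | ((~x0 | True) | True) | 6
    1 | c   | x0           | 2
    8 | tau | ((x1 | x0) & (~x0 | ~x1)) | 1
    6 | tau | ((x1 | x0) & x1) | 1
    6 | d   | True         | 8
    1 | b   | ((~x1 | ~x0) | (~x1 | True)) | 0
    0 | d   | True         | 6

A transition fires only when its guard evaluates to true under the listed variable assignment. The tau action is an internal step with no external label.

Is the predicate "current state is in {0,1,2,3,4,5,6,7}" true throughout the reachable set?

Answer: INVARIANT VIOLATED at state 8

Analysis:
Safe = {0,1,2,3,4,5,6,7}
R = {0,1,2,6,8}
  0: ✓
  1: ✓
  2: ✓
  6: ✓
  8: VIOLATES
reach 8 via d·d — violates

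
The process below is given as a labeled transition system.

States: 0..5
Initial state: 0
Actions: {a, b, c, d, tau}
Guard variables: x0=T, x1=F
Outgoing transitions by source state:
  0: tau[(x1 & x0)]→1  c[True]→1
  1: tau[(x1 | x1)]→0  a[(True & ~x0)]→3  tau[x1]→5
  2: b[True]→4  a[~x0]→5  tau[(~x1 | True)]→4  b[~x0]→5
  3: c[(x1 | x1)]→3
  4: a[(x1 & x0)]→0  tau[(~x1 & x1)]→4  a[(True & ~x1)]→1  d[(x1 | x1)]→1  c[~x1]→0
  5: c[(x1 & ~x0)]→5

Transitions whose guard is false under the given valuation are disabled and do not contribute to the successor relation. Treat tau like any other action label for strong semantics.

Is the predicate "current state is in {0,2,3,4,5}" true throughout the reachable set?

Answer: INVARIANT VIOLATED at state 1

Analysis:
Allowed set {0,2,3,4,5}
Reachable = {0,1}
  0: ✓
  1: outside
counterexample path to 1: c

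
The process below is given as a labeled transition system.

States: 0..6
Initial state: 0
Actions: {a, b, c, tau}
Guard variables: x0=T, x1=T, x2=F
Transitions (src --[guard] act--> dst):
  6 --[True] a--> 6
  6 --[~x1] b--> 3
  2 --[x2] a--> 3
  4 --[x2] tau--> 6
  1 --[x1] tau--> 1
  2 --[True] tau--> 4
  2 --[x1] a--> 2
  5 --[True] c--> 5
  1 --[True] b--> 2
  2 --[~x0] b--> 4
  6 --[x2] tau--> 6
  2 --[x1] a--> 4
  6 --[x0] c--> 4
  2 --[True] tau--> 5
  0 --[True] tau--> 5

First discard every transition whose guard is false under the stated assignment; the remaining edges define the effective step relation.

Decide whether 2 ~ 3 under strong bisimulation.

Answer: NOT BISIMILAR

Analysis:
Compute ~ classes (split until stable):
  P[0] = {{0,1,2,3,4,5,6}}
  P[1] = {{0},{1},{2},{3,4},{5},{6}}
6 equivalence class(es) (converged in 2)
2∈{2}, 3∈{3,4}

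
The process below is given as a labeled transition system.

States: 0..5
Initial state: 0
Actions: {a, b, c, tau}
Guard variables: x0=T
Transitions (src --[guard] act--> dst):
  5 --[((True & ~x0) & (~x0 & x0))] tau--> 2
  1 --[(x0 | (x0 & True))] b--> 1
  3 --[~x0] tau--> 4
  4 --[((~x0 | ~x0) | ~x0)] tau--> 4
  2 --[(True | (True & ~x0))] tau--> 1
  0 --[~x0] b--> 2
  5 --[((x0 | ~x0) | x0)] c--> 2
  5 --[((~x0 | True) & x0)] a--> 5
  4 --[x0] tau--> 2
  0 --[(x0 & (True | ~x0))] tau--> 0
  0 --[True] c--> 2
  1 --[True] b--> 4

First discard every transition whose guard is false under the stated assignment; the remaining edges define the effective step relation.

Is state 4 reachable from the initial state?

8 transition(s) survive guard evaluation.
depth 0: {0}
depth 1: {2}  now seen {0,2}
depth 2: {1}  now seen {0,1,2}
depth 3: {4}  now seen {0,1,2,4}
R = {0,1,2,4}
Path to 4: c·tau·b

Answer: REACHABLE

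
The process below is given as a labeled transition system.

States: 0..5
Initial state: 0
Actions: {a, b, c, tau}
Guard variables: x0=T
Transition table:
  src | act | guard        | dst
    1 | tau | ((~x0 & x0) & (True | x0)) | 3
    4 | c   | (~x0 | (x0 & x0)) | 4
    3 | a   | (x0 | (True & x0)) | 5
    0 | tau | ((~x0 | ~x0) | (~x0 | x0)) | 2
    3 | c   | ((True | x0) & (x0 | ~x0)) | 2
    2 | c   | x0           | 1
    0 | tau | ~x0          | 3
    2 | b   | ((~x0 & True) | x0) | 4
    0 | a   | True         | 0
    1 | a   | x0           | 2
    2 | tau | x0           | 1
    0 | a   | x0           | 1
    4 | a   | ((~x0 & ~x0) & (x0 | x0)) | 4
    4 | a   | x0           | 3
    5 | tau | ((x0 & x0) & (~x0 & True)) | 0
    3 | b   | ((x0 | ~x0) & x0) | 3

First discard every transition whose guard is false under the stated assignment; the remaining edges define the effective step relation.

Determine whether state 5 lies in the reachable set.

After dropping false guards: 12 live edges.
Layer 0: {0}
Layer 1: {1,2}  total {0,1,2}
Layer 2: {4}  total {0,1,2,4}
Layer 3: {3}  total {0,1,2,3,4}
Layer 4: {5}  total {0,1,2,3,4,5}
Reachable = {0,1,2,3,4,5}
trace reaching 5: tau·b·a·a

Answer: REACHABLE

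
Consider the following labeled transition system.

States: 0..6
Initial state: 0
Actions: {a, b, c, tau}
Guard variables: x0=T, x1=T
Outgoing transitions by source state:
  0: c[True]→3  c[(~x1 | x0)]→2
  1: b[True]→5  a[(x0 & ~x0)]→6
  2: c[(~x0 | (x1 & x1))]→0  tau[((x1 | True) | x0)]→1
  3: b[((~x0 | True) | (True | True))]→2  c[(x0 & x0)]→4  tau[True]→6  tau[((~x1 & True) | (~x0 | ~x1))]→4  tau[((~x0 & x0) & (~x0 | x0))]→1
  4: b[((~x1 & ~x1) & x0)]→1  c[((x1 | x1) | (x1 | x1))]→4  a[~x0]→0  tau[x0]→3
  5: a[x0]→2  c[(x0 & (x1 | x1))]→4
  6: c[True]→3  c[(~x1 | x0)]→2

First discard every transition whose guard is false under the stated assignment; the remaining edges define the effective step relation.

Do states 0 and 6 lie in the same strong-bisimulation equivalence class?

Compute ~ classes (split until stable):
  π0 = {{0,1,2,3,4,5,6}}
  π1 = {{0,6},{1},{2,4},{3},{5}}
  π2 = {{0,6},{1},{2},{3},{4},{5}}
stable after 3 split(s): 6 block(s)
[0]={0,6}  [6]={0,6}

Answer: BISIMILAR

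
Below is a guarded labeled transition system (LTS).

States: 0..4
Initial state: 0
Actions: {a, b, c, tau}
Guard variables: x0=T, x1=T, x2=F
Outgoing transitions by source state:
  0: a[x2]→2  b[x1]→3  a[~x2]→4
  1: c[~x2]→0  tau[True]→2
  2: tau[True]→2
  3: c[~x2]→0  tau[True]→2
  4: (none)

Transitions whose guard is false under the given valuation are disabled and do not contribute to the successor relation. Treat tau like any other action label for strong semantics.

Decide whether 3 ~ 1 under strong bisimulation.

Refine partition for ~:
  round 0: {{0,1,2,3,4}}
  round 1: {{0},{1,3},{2},{4}}
4 equivalence class(es) (converged in 2)
[3]={1,3}  [1]={1,3}

Answer: BISIMILAR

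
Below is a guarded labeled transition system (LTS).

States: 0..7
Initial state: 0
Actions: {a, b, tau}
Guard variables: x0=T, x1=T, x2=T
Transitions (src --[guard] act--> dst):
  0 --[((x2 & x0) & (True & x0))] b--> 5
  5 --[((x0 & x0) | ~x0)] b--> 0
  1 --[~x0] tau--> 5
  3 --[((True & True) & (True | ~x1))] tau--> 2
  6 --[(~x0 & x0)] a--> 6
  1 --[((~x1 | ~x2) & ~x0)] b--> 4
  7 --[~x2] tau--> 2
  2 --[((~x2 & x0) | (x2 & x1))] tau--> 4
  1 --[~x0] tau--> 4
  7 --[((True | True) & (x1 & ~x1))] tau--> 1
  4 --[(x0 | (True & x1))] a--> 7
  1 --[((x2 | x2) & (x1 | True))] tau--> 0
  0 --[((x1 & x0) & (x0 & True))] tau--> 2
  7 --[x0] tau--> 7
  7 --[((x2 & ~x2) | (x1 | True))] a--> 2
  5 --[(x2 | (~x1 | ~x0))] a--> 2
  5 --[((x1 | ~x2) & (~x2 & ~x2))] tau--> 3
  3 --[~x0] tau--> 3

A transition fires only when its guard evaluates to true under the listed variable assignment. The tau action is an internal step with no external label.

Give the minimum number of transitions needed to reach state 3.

Breadth-first toward 3:
  Layer 0: {0}
  Layer 1: {2,5}
  Layer 2: {4}
  Layer 3: {7}
3 never appears.

Answer: UNREACHABLE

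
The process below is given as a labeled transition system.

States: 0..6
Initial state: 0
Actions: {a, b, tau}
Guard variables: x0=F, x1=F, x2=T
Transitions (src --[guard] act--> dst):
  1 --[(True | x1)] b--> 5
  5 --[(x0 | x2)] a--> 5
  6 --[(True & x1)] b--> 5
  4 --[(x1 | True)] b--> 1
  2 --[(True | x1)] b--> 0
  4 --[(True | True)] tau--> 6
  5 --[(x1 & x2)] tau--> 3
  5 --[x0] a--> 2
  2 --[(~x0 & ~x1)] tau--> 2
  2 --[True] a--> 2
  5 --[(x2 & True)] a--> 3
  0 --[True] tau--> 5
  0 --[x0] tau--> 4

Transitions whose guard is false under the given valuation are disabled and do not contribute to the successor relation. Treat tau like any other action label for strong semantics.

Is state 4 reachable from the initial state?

After dropping false guards: 9 live edges.
L0 = {0}
L1 = {5}  cumulative {0,5}
L2 = {3}  cumulative {0,3,5}
R = {0,3,5}

Answer: UNREACHABLE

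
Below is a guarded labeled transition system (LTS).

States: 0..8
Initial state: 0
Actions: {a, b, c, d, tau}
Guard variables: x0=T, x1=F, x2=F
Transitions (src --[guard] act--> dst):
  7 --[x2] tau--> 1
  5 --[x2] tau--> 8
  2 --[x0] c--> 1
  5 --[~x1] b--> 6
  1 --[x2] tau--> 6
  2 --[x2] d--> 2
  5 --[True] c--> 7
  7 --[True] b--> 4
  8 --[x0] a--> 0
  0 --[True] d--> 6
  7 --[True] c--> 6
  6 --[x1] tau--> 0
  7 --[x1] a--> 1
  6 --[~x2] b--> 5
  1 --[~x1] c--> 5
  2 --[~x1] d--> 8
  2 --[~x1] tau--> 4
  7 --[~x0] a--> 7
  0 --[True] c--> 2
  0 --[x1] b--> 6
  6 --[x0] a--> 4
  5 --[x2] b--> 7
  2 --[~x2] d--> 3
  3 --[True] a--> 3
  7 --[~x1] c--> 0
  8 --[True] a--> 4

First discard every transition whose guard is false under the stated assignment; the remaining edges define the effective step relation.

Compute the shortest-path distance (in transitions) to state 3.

Answer: 2

Trace:
BFS to 3:
  depth 0: {0}
  depth 1: {2,6}
  depth 2: {1,3,4,5,8}
first hit 3 at d=2 via c·d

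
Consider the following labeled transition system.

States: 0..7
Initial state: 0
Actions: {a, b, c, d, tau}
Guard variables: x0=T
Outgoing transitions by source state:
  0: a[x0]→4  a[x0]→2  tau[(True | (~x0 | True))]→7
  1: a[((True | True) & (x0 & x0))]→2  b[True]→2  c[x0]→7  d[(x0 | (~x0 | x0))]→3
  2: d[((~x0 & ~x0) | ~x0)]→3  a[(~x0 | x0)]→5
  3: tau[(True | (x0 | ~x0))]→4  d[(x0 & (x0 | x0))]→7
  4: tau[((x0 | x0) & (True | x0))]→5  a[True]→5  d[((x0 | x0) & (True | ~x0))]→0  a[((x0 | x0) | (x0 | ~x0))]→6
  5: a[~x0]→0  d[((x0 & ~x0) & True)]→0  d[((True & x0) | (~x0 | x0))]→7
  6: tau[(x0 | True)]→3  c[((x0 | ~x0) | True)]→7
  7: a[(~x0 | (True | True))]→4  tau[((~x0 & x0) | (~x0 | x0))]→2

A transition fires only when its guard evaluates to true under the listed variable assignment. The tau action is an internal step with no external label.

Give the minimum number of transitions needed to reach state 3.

Layered search for 3:
  Layer 0: {0}
  Layer 1: {2,4,7}
  Layer 2: {5,6}
  Layer 3: {3}
first hit 3 at d=3 via a·a·tau

Answer: 3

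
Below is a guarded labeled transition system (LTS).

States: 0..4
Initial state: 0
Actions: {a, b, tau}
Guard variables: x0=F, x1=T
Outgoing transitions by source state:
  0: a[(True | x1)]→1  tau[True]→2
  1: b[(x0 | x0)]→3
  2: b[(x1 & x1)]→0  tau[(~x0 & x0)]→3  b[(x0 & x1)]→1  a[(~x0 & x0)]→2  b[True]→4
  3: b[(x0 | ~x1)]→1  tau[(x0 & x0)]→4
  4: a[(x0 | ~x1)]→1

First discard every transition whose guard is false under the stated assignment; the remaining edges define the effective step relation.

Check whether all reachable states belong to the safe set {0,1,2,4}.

Allowed set {0,1,2,4}
Reach set: {0,1,2,4}
  0: ✓
  1: ✓
  2: ✓
  4: ✓

Answer: INVARIANT HOLDS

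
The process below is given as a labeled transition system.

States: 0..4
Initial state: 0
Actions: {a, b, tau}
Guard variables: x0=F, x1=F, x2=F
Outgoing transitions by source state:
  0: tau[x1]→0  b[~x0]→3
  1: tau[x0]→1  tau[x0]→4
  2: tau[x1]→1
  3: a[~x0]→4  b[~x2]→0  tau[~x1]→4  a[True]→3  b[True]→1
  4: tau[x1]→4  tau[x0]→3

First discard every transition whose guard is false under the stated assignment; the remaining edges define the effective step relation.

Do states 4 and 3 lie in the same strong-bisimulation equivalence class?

Refine partition for ~:
  P[0] = {{0,1,2,3,4}}
  P[1] = {{0},{1,2,4},{3}}
stable after 2 split(s): 3 block(s)
class of 4: {1,2,4}; class of 3: {3}

Answer: NOT BISIMILAR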